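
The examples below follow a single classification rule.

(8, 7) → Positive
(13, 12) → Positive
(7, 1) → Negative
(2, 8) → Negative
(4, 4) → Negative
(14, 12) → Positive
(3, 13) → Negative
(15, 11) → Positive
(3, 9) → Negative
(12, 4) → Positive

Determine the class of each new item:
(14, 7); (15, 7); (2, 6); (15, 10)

Rule: first ≥ 8. This holds for each 'Positive' example and fails for each 'Negative' one.
Positive: (14, 7), since first 14. Positive: (15, 7), since first 15. Negative: (2, 6), since first 2. Positive: (15, 10), since first 15.

Positive, Positive, Negative, Positive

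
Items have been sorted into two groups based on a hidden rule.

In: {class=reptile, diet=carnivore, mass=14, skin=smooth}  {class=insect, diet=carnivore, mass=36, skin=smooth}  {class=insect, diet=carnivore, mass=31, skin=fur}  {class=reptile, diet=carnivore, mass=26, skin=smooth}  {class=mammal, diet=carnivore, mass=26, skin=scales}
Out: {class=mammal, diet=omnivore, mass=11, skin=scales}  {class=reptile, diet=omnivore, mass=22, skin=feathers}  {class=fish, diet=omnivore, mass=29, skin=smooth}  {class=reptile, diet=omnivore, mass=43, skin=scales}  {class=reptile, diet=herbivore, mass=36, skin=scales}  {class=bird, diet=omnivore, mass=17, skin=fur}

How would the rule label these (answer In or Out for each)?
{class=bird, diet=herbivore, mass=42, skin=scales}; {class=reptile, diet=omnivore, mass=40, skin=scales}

Comparing the two groups points to one rule — diet is carnivore.

Out, Out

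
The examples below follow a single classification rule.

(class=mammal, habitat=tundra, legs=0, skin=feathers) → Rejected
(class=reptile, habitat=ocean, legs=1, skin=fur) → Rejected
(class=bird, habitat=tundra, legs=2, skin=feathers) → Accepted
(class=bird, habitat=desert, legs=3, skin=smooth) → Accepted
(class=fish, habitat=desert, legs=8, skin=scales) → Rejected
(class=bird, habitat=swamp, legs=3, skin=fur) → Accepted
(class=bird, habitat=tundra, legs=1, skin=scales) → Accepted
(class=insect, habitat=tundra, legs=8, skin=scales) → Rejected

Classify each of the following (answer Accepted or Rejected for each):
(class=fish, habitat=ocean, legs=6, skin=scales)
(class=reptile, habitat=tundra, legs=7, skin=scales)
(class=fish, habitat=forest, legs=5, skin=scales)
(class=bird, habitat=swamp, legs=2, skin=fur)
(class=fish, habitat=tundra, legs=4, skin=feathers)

Rejected, Rejected, Rejected, Accepted, Rejected

The classifier is using: class is bird.
(class=fish, habitat=ocean, legs=6, skin=scales): Rejected (class is fish).
(class=reptile, habitat=tundra, legs=7, skin=scales): Rejected (class is reptile).
(class=fish, habitat=forest, legs=5, skin=scales): Rejected (class is fish).
(class=bird, habitat=swamp, legs=2, skin=fur): Accepted (class is bird).
(class=fish, habitat=tundra, legs=4, skin=feathers): Rejected (class is fish).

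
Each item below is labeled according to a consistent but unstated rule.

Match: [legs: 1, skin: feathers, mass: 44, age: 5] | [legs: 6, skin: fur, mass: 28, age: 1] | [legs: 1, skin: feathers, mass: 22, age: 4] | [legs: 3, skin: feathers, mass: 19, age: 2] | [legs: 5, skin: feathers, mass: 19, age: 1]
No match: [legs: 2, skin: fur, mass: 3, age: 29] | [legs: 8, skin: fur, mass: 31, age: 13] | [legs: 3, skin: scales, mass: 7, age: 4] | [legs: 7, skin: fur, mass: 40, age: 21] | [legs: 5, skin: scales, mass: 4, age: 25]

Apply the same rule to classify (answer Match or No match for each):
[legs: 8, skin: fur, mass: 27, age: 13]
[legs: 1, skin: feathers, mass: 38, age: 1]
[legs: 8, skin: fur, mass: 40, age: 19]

No match, Match, No match

The distinguishing property — age ≤ 5 AND mass ≥ 19 — holds for all the 'Match' cases and none of the 'No match' cases.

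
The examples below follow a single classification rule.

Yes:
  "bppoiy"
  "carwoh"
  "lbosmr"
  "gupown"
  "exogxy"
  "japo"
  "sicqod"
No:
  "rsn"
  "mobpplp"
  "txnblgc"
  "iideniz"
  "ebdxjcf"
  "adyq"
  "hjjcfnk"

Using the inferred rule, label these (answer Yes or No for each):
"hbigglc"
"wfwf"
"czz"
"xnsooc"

One predicate separates the groups cleanly: even length AND contains 'o'.
"hbigglc": length 7, no 'o', fails this test → No. "wfwf": length 4, no 'o', fails this test → No. "czz": length 3, no 'o', fails this test → No. "xnsooc": length 6, has 'o', fits → Yes.

No, No, No, Yes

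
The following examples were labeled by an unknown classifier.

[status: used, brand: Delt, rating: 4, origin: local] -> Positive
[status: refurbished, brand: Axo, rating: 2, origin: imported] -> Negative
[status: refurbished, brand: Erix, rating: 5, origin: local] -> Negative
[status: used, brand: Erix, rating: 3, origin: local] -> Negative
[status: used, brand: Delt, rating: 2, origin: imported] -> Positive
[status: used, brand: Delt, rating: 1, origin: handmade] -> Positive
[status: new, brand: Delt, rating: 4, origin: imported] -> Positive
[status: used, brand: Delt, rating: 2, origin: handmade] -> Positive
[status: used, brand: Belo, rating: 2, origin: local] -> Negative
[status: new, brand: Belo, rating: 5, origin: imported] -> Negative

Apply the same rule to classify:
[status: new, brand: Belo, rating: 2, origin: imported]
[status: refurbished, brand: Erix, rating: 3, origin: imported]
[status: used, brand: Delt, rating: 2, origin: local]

The simplest hypothesis consistent with all the labels is: brand is Delt.
[status: new, brand: Belo, rating: 2, origin: imported] — brand is Belo, hence Negative. [status: refurbished, brand: Erix, rating: 3, origin: imported] — brand is Erix, hence Negative. [status: used, brand: Delt, rating: 2, origin: local] — brand is Delt, hence Positive.

Negative, Negative, Positive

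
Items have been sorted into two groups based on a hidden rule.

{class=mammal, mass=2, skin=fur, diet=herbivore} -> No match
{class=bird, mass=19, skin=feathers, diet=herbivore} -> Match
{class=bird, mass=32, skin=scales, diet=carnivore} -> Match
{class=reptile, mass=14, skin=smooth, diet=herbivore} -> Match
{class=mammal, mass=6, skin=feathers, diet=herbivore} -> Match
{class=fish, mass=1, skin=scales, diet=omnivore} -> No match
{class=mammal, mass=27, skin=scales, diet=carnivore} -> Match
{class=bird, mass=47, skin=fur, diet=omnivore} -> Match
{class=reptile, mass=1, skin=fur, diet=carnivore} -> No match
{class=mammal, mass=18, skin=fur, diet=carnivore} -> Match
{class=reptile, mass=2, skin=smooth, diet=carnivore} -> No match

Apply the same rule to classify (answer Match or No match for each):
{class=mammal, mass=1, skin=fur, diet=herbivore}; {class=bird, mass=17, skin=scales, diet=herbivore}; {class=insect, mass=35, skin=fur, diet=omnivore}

No match, Match, Match

One predicate separates the groups cleanly: mass ≥ 6.
{class=mammal, mass=1, skin=fur, diet=herbivore} — mass = 1, hence No match. {class=bird, mass=17, skin=scales, diet=herbivore} — mass = 17, hence Match. {class=insect, mass=35, skin=fur, diet=omnivore} — mass = 35, hence Match.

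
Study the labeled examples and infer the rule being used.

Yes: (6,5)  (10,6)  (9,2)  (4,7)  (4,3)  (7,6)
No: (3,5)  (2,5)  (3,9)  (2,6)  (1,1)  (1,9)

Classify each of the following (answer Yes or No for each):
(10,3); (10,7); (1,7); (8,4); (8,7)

Yes, Yes, No, Yes, Yes

The rule appears to be: first ≥ 4.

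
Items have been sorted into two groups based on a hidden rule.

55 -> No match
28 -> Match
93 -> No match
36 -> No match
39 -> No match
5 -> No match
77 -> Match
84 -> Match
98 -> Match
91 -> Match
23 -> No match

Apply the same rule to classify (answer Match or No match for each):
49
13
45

Match, No match, No match

The simplest hypothesis consistent with all the labels is: multiple of 7.
49: Match (49 = 7·7). 13: No match (13 = 7·1 + 6). 45: No match (45 = 7·6 + 3).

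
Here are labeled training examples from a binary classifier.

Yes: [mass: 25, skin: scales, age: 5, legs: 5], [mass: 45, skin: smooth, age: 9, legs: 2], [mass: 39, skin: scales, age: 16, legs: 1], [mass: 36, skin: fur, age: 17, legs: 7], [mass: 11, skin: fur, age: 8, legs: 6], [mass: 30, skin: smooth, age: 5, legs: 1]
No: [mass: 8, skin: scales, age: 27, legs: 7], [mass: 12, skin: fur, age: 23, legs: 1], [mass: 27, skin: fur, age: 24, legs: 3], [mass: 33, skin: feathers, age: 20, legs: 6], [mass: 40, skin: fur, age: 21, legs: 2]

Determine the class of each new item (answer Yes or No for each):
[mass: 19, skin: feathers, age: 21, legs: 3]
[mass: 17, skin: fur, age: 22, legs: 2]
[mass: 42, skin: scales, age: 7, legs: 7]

A rule that fits every label: age ≤ 17 — true of each 'Yes' example, false of each 'No' one.
[mass: 19, skin: feathers, age: 21, legs: 3] → age = 21 → No.
[mass: 17, skin: fur, age: 22, legs: 2] → age = 22 → No.
[mass: 42, skin: scales, age: 7, legs: 7] → age = 7 → Yes.

No, No, Yes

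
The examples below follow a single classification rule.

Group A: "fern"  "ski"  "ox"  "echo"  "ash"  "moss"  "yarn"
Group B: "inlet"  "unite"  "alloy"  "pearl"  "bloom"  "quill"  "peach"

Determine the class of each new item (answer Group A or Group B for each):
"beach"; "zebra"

'Group A' ⟺ length ≤ 4.
"beach" → length 5 → Group B. "zebra" → length 5 → Group B.

Group B, Group B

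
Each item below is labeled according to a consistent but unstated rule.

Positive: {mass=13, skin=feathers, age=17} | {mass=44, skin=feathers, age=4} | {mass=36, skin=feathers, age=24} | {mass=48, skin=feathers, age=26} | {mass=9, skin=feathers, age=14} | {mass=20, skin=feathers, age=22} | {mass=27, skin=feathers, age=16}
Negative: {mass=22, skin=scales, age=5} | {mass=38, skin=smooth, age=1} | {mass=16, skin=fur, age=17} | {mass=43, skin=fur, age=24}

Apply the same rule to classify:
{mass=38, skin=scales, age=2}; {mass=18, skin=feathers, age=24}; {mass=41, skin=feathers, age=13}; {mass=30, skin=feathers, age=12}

The classifier is using: skin is feathers.
{mass=38, skin=scales, age=2}: skin is scales, fails this test → Negative. {mass=18, skin=feathers, age=24}: skin is feathers, has this property → Positive. {mass=41, skin=feathers, age=13}: skin is feathers, has this property → Positive. {mass=30, skin=feathers, age=12}: skin is feathers, has this property → Positive.

Negative, Positive, Positive, Positive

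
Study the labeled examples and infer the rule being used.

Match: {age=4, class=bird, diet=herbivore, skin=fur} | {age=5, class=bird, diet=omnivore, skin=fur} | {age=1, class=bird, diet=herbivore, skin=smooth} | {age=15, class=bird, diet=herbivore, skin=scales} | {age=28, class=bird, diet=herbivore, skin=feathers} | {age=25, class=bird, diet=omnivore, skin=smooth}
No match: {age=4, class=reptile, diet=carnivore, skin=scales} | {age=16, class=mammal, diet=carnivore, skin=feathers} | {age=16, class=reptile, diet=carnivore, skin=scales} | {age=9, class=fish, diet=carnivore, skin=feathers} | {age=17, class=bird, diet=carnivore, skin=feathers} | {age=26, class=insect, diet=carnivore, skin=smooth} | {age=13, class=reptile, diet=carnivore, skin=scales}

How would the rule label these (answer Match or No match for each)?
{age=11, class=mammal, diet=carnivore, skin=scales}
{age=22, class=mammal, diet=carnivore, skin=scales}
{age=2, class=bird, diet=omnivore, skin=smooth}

No match, No match, Match

Every 'Match' example satisfies: diet is not carnivore. None of the 'No match' examples do.
{age=11, class=mammal, diet=carnivore, skin=scales} — diet is carnivore, hence No match. {age=22, class=mammal, diet=carnivore, skin=scales} — diet is carnivore, hence No match. {age=2, class=bird, diet=omnivore, skin=smooth} — diet is omnivore, hence Match.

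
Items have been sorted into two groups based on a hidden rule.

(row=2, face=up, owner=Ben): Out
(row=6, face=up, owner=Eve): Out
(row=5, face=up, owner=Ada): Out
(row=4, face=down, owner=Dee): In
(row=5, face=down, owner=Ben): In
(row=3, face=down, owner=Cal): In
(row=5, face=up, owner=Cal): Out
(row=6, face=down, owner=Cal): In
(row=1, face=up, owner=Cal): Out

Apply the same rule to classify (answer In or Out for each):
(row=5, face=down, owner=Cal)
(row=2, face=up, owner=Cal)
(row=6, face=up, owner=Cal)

Comparing the two groups points to one rule — face is down.

In, Out, Out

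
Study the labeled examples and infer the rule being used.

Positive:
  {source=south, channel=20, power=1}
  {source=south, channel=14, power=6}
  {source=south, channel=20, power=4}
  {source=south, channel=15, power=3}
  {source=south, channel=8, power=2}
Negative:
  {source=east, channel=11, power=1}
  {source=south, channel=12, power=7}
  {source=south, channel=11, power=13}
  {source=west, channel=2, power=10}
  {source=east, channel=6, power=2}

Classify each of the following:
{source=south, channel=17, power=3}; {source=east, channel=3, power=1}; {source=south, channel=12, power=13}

Positive, Negative, Negative

The common property of the 'Positive' items is: source is south AND power ≤ 6. No 'Negative' item has it.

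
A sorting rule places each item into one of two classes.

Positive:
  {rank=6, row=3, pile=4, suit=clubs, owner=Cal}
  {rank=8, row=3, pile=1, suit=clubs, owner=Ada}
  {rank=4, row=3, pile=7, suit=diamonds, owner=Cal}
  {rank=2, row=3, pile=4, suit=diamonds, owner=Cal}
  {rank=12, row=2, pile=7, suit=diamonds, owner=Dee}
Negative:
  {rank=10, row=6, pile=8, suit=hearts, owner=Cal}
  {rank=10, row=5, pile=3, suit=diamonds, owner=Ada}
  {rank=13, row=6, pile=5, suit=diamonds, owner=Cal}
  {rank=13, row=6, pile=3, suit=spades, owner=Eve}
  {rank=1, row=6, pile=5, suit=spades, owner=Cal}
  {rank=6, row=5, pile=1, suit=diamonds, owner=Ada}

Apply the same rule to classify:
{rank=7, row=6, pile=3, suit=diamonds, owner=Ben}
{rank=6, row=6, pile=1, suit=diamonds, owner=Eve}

Negative, Negative

The simplest hypothesis consistent with all the labels is: row ≤ 3.
{rank=7, row=6, pile=3, suit=diamonds, owner=Ben}: row = 6, does not satisfy this → Negative.
{rank=6, row=6, pile=1, suit=diamonds, owner=Eve}: row = 6, does not satisfy this → Negative.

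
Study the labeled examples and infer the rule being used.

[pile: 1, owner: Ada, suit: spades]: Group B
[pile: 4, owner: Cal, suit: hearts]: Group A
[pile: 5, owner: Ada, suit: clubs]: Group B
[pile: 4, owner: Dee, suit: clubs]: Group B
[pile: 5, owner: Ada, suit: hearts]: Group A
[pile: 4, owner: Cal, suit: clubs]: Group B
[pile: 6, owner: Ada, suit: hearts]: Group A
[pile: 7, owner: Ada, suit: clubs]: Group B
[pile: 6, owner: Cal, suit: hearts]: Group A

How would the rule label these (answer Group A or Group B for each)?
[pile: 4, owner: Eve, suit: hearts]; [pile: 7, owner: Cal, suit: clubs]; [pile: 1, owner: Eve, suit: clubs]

Group A, Group B, Group B

'Group A' ⟺ suit is hearts.
[pile: 4, owner: Eve, suit: hearts]: suit is hearts — checks out, so Group A.
[pile: 7, owner: Cal, suit: clubs]: suit is clubs — does not satisfy this, so Group B.
[pile: 1, owner: Eve, suit: clubs]: suit is clubs — does not satisfy this, so Group B.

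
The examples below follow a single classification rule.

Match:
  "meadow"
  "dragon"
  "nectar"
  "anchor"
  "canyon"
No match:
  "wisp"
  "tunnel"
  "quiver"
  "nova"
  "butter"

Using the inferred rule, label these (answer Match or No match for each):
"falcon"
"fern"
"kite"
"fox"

Match, No match, No match, No match

The pattern is that an item is 'Match' exactly when: length 6 AND contains 'a'.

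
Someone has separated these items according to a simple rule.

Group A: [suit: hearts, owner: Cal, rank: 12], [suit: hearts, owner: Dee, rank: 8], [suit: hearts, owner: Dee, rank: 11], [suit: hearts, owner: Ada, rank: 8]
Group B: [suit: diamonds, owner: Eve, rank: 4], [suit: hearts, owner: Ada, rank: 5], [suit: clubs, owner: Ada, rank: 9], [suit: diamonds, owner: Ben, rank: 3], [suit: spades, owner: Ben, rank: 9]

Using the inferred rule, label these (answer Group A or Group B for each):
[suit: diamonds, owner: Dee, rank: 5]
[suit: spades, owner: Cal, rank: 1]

The common property of the 'Group A' items is: suit is hearts AND rank ≥ 8. No 'Group B' item has it.
Group B: [suit: diamonds, owner: Dee, rank: 5], since suit is diamonds, rank = 5. Group B: [suit: spades, owner: Cal, rank: 1], since suit is spades, rank = 1.

Group B, Group B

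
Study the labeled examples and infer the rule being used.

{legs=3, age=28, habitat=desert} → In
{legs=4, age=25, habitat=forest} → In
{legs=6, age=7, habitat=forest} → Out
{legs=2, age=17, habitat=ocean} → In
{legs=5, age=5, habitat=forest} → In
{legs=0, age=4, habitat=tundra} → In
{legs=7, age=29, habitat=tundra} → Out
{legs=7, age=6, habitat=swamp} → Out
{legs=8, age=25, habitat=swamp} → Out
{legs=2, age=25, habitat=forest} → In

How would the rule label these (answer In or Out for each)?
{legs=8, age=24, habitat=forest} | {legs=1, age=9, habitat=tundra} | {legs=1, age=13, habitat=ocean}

Out, In, In

The distinguishing property — legs ≤ 5 — holds for all the 'In' cases and none of the 'Out' cases.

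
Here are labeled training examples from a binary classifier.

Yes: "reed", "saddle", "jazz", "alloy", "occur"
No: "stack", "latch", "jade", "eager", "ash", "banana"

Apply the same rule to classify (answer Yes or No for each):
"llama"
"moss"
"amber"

All 'Yes' examples share one property — has a double letter — and every 'No' example lacks it.
"llama": 'll' doubled, satisfies this → Yes.
"moss": 'ss' doubled, satisfies this → Yes.
"amber": no doubled letter, does not fit → No.

Yes, Yes, No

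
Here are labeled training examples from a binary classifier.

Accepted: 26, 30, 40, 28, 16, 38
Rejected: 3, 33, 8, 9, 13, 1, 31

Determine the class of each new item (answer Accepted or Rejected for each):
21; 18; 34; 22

Rejected, Accepted, Accepted, Accepted

The classifier is using: even AND at least 9.
21 — 21 is odd, 21 ≥ 9, hence Rejected.
18 — 18 is even, 18 ≥ 9, hence Accepted.
34 — 34 is even, 34 ≥ 9, hence Accepted.
22 — 22 is even, 22 ≥ 9, hence Accepted.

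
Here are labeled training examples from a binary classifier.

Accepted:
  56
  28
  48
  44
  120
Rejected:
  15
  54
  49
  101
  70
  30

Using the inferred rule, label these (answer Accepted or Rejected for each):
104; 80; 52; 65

The pattern is that an item is 'Accepted' exactly when: multiple of 4.
104: 104 = 4·26, has this property → Accepted.
80: 80 = 4·20, has this property → Accepted.
52: 52 = 4·13, has this property → Accepted.
65: 65 = 4·16 + 1, does not fit → Rejected.

Accepted, Accepted, Accepted, Rejected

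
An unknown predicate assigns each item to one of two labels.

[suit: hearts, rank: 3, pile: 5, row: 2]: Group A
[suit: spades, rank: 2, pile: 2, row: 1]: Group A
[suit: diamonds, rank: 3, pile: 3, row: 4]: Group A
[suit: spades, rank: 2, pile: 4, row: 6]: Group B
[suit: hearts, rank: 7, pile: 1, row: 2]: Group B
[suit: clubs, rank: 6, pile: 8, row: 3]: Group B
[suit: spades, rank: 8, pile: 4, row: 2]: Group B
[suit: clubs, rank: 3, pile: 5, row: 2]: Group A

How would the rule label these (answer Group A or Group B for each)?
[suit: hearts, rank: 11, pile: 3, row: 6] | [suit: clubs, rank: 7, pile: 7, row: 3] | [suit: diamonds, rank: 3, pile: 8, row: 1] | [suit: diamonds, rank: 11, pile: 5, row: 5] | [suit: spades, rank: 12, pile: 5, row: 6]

All 'Group A' examples share one property — row ≤ 4 AND rank ≤ 3 — and every 'Group B' example lacks it.
[suit: hearts, rank: 11, pile: 3, row: 6]: row = 6, rank = 11, fails this test → Group B. [suit: clubs, rank: 7, pile: 7, row: 3]: row = 3, rank = 7, fails this test → Group B. [suit: diamonds, rank: 3, pile: 8, row: 1]: row = 1, rank = 3, matches → Group A. [suit: diamonds, rank: 11, pile: 5, row: 5]: row = 5, rank = 11, fails this test → Group B. [suit: spades, rank: 12, pile: 5, row: 6]: row = 6, rank = 12, fails this test → Group B.

Group B, Group B, Group A, Group B, Group B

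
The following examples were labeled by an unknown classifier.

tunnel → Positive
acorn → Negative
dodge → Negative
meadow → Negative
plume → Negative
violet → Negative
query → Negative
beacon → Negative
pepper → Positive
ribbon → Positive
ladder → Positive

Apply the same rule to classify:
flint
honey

The simplest hypothesis consistent with all the labels is: has a double letter.

Negative, Negative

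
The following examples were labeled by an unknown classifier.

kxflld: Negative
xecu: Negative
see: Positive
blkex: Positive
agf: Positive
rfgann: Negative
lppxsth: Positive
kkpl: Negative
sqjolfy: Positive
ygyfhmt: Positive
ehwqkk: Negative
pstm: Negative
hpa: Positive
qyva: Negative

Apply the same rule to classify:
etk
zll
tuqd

The distinguishing property — odd length — holds for all the 'Positive' cases and none of the 'Negative' cases.
etk → length 3 → Positive.
zll → length 3 → Positive.
tuqd → length 4 → Negative.

Positive, Positive, Negative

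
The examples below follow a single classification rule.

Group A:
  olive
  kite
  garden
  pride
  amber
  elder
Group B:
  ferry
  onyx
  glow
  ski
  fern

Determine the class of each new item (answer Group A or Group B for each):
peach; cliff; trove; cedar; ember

Group A, Group B, Group A, Group A, Group A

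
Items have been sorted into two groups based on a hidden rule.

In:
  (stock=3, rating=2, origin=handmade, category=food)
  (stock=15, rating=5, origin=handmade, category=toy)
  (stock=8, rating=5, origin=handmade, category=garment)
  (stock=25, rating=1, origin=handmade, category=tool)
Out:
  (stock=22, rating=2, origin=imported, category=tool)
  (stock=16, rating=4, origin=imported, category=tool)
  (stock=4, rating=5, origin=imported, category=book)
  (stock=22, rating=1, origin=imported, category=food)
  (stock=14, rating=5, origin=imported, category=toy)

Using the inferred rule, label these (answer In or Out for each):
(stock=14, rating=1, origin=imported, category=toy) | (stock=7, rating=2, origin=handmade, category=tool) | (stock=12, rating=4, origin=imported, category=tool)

Out, In, Out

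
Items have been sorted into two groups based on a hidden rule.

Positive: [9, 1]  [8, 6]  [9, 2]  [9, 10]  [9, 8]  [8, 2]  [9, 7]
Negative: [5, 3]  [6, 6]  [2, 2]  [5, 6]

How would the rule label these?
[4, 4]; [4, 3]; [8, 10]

Negative, Negative, Positive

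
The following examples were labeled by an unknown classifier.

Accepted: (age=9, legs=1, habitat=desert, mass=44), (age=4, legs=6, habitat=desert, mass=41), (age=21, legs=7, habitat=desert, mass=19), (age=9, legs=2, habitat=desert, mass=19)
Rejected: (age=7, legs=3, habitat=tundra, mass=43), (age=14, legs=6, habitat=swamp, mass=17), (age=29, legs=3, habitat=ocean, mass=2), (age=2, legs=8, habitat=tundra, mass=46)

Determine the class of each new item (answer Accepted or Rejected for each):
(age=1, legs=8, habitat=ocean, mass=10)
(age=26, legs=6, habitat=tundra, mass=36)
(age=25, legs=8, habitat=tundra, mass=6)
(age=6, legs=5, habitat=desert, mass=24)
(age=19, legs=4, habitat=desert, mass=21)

Rejected, Rejected, Rejected, Accepted, Accepted

Looking at the examples, the only property every 'Accepted' case has and every 'Rejected' case lacks is: habitat is desert.
(age=1, legs=8, habitat=ocean, mass=10): habitat is ocean, lacks this property → Rejected. (age=26, legs=6, habitat=tundra, mass=36): habitat is tundra, lacks this property → Rejected. (age=25, legs=8, habitat=tundra, mass=6): habitat is tundra, lacks this property → Rejected. (age=6, legs=5, habitat=desert, mass=24): habitat is desert, satisfies this → Accepted. (age=19, legs=4, habitat=desert, mass=21): habitat is desert, satisfies this → Accepted.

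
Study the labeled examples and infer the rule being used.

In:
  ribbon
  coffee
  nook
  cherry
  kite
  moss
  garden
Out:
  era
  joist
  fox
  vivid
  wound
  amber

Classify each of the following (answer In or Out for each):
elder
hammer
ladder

Out, In, In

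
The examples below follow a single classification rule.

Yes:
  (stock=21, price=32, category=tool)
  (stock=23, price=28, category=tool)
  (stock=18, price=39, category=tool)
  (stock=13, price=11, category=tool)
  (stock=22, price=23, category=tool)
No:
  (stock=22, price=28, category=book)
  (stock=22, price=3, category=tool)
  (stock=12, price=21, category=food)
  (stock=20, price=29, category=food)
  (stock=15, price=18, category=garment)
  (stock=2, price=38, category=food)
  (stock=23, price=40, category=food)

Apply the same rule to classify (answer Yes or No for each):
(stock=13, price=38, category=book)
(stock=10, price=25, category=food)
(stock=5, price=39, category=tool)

No, No, Yes

A rule that fits every label: category is tool AND price ≥ 11 — true of each 'Yes' example, false of each 'No' one.
(stock=13, price=38, category=book): No (category is book, price = 38).
(stock=10, price=25, category=food): No (category is food, price = 25).
(stock=5, price=39, category=tool): Yes (category is tool, price = 39).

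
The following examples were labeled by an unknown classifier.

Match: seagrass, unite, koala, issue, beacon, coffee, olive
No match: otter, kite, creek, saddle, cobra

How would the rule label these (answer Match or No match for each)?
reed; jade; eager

The classifier is using: has ≥ 3 vowels.
reed → 2 vowels → No match. jade → 2 vowels → No match. eager → 3 vowels → Match.

No match, No match, Match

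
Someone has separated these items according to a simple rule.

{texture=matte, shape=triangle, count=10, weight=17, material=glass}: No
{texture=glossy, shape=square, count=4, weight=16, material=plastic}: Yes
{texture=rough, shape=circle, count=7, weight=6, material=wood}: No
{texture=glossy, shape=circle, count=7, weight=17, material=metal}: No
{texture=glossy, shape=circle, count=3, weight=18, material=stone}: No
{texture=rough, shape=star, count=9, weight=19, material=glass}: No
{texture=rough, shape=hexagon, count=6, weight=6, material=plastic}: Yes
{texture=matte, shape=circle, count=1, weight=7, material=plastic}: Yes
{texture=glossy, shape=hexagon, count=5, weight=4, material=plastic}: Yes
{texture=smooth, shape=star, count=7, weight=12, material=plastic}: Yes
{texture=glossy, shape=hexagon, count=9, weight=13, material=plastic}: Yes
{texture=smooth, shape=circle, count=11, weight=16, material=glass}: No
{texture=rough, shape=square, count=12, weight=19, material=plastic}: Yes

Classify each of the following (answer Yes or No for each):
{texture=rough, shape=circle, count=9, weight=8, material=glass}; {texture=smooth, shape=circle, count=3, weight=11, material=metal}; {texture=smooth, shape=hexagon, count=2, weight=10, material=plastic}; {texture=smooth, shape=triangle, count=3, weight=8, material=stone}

No, No, Yes, No

One predicate separates the groups cleanly: material is plastic.
{texture=rough, shape=circle, count=9, weight=8, material=glass} — material is glass, hence No.
{texture=smooth, shape=circle, count=3, weight=11, material=metal} — material is metal, hence No.
{texture=smooth, shape=hexagon, count=2, weight=10, material=plastic} — material is plastic, hence Yes.
{texture=smooth, shape=triangle, count=3, weight=8, material=stone} — material is stone, hence No.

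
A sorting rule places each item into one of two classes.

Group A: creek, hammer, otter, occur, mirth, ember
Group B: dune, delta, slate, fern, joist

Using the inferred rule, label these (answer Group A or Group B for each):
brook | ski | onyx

Group A, Group B, Group B

The rule appears to be: length ≥ 5 AND contains 'r'.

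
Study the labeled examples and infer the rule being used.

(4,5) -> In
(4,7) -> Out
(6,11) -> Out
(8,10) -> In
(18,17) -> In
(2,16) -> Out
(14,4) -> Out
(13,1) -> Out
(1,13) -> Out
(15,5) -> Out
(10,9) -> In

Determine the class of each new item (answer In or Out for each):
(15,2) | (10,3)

The classifier is using: |first − second| ≤ 2.
(15,2) → |15−2| = 13 → Out. (10,3) → |10−3| = 7 → Out.

Out, Out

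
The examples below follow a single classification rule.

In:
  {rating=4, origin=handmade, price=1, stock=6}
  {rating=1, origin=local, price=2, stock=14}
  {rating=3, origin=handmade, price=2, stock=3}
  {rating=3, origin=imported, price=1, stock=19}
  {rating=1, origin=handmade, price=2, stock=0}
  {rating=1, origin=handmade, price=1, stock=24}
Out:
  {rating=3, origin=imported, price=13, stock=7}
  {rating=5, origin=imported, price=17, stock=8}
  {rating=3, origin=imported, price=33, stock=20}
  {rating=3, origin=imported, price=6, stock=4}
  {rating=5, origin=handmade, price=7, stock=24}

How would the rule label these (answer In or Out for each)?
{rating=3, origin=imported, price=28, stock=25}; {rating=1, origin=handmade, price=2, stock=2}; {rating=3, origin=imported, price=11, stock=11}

The simplest hypothesis consistent with all the labels is: price ≤ 2.
{rating=3, origin=imported, price=28, stock=25}: price = 28, fails this test → Out. {rating=1, origin=handmade, price=2, stock=2}: price = 2, passes → In. {rating=3, origin=imported, price=11, stock=11}: price = 11, fails this test → Out.

Out, In, Out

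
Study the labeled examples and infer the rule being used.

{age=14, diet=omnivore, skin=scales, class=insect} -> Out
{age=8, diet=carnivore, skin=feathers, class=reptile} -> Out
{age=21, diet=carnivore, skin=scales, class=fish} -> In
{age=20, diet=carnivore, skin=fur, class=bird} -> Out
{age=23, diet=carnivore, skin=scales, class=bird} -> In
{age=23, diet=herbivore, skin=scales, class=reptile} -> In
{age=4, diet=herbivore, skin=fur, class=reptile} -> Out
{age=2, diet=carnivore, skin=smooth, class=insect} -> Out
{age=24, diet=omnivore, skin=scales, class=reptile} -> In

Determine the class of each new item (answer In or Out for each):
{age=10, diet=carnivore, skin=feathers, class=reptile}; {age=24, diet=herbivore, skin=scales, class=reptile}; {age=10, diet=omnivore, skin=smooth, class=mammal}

'In' ⟺ age ≥ 21.
{age=10, diet=carnivore, skin=feathers, class=reptile}: age = 10, doesn't match → Out.
{age=24, diet=herbivore, skin=scales, class=reptile}: age = 24, has this property → In.
{age=10, diet=omnivore, skin=smooth, class=mammal}: age = 10, doesn't match → Out.

Out, In, Out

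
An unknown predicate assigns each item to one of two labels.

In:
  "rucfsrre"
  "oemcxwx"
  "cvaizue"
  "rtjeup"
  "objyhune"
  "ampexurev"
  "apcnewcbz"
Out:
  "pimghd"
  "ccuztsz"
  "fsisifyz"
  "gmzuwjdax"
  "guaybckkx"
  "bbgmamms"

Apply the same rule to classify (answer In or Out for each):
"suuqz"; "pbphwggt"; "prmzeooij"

Out, Out, In

'In' ⟺ contains 'e'.
"suuqz": Out (no 'e').
"pbphwggt": Out (no 'e').
"prmzeooij": In (has 'e').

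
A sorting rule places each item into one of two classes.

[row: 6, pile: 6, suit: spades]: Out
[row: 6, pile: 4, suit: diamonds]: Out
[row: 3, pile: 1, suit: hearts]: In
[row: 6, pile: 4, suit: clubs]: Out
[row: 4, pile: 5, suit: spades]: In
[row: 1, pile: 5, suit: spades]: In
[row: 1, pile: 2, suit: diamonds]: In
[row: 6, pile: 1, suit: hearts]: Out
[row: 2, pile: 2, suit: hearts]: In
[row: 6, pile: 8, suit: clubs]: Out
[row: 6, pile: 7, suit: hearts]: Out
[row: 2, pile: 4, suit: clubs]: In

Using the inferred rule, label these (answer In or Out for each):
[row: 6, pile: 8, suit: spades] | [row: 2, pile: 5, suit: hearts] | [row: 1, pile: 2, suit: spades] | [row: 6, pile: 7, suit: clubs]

The classifier is using: row ≤ 4.
[row: 6, pile: 8, suit: spades]: row = 6 — doesn't match, so Out. [row: 2, pile: 5, suit: hearts]: row = 2 — has this property, so In. [row: 1, pile: 2, suit: spades]: row = 1 — has this property, so In. [row: 6, pile: 7, suit: clubs]: row = 6 — doesn't match, so Out.

Out, In, In, Out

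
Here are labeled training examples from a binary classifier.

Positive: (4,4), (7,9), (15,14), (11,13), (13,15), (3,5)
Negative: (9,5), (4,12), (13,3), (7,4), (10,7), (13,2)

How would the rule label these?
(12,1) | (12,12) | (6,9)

Negative, Positive, Negative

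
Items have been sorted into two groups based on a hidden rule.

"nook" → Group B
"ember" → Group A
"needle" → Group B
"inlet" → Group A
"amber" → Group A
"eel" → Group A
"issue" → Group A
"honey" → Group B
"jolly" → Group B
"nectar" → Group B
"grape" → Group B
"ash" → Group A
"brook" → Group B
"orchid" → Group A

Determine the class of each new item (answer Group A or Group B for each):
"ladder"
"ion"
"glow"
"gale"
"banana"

Comparing the two groups points to one rule — starts with a vowel.
"ladder": starts with 'l', does not satisfy this → Group B. "ion": starts with 'i', qualifies → Group A. "glow": starts with 'g', does not satisfy this → Group B. "gale": starts with 'g', does not satisfy this → Group B. "banana": starts with 'b', does not satisfy this → Group B.

Group B, Group A, Group B, Group B, Group B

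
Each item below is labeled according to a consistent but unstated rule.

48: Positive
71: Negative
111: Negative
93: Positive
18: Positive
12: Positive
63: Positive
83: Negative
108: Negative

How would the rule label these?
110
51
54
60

Every 'Positive' example satisfies: multiple of 3 AND at most 93. None of the 'Negative' examples do.
110: 110 = 3·36 + 2, 110 > 93, doesn't qualify → Negative. 51: 51 = 3·17, 51 ≤ 93, meets the rule → Positive. 54: 54 = 3·18, 54 ≤ 93, meets the rule → Positive. 60: 60 = 3·20, 60 ≤ 93, meets the rule → Positive.

Negative, Positive, Positive, Positive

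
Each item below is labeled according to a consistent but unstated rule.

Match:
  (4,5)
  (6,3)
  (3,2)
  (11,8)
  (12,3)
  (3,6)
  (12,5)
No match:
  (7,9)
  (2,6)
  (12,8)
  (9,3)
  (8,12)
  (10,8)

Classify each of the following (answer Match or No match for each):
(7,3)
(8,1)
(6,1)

No match, Match, Match

All 'Match' examples share one property — sum is odd — and every 'No match' example lacks it.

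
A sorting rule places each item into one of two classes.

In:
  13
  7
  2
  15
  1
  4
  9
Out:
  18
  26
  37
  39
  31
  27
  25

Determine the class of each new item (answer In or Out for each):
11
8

In, In

All 'In' examples share one property — at most 15 — and every 'Out' example lacks it.
11: 11 ≤ 15, satisfies this → In. 8: 8 ≤ 15, satisfies this → In.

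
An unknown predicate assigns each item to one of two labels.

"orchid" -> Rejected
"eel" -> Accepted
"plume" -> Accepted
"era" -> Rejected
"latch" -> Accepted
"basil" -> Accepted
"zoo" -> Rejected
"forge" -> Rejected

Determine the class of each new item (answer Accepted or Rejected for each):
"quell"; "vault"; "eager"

Comparing the two groups points to one rule — contains 'l'.
"quell" — has 'l', hence Accepted. "vault" — has 'l', hence Accepted. "eager" — no 'l', hence Rejected.

Accepted, Accepted, Rejected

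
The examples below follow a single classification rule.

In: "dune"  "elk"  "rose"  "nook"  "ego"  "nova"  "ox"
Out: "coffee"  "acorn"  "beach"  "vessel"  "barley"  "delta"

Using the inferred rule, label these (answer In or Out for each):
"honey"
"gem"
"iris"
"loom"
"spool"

Out, In, In, In, Out

The classifier is using: length ≤ 4.
"honey" — length 5, hence Out.
"gem" — length 3, hence In.
"iris" — length 4, hence In.
"loom" — length 4, hence In.
"spool" — length 5, hence Out.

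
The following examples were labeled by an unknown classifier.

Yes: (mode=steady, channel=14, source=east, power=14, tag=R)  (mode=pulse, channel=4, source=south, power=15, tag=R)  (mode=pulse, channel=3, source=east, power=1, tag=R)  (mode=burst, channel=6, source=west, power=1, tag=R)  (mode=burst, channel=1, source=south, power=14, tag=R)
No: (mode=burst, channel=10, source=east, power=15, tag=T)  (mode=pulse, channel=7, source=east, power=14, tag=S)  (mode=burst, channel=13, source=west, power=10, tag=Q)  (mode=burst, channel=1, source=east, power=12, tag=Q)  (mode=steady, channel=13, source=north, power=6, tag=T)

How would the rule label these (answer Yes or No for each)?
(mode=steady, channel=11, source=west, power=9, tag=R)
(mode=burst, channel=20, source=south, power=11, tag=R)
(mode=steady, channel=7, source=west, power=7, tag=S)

Yes, Yes, No

The distinguishing property — tag is R — holds for all the 'Yes' cases and none of the 'No' cases.
(mode=steady, channel=11, source=west, power=9, tag=R) — tag is R, hence Yes. (mode=burst, channel=20, source=south, power=11, tag=R) — tag is R, hence Yes. (mode=steady, channel=7, source=west, power=7, tag=S) — tag is S, hence No.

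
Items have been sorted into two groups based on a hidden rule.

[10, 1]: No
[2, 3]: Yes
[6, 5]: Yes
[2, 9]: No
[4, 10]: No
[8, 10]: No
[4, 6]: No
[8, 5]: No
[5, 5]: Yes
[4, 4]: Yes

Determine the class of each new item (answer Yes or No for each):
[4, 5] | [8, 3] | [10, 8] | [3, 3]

Yes, No, No, Yes

Every 'Yes' example satisfies: |first − second| ≤ 1. None of the 'No' examples do.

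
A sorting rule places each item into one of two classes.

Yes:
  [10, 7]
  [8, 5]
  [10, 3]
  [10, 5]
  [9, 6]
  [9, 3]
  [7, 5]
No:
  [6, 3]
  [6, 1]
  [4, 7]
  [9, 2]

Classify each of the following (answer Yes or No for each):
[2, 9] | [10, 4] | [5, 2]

No, Yes, No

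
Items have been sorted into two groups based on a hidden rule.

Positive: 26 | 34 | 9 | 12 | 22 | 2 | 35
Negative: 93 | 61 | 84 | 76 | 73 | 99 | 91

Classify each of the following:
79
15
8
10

Negative, Positive, Positive, Positive

One predicate separates the groups cleanly: at most 35.
79 — 79 > 35, hence Negative.
15 — 15 ≤ 35, hence Positive.
8 — 8 ≤ 35, hence Positive.
10 — 10 ≤ 35, hence Positive.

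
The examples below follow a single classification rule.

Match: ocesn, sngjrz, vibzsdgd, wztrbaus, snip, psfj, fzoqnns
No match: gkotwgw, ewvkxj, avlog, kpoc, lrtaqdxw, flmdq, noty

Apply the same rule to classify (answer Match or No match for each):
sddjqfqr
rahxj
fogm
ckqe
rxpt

Rule: contains 's'. This holds for each 'Match' example and fails for each 'No match' one.
sddjqfqr: Match (has 's'). rahxj: No match (no 's'). fogm: No match (no 's'). ckqe: No match (no 's'). rxpt: No match (no 's').

Match, No match, No match, No match, No match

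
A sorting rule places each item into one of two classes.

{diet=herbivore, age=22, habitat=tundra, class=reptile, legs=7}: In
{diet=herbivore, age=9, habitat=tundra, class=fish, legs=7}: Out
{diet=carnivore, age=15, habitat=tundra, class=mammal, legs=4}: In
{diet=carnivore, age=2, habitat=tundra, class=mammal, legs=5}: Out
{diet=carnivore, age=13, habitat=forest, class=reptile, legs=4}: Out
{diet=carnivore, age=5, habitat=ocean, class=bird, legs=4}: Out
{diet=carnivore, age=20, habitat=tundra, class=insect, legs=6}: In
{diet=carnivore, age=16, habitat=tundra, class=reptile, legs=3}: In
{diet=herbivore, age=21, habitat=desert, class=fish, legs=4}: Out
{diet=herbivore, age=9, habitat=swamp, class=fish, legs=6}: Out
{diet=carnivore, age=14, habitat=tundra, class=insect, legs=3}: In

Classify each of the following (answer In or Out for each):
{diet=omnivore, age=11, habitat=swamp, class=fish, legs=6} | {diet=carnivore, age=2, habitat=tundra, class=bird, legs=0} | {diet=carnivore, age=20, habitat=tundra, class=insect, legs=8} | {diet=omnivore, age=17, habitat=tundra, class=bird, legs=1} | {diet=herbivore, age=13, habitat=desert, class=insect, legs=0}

Every 'In' example satisfies: habitat is tundra AND age ≥ 13. None of the 'Out' examples do.

Out, Out, In, In, Out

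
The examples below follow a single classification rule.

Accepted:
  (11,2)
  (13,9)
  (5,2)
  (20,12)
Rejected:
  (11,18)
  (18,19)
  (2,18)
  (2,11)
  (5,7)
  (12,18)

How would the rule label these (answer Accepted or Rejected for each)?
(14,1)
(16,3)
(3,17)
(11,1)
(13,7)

Accepted, Accepted, Rejected, Accepted, Accepted

All 'Accepted' examples share one property — first > second — and every 'Rejected' example lacks it.
(14,1) → 14 > 1 → Accepted.
(16,3) → 16 > 3 → Accepted.
(3,17) → 3 < 17 → Rejected.
(11,1) → 11 > 1 → Accepted.
(13,7) → 13 > 7 → Accepted.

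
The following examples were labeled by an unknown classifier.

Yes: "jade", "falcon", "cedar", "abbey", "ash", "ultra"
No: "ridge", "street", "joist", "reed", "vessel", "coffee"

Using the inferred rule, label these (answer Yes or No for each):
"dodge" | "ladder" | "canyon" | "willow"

The rule appears to be: contains 'a'.
No: "dodge", since no 'a'. Yes: "ladder", since has 'a'. Yes: "canyon", since has 'a'. No: "willow", since no 'a'.

No, Yes, Yes, No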